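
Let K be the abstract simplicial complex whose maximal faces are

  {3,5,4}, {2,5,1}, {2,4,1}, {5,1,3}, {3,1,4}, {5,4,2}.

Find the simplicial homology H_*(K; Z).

We work with the vertex ordering 1 < 2 < 3 < 4 < 5. The simplices of K, each written with vertices in increasing order, are:

  0-simplices (5): [1], [2], [3], [4], [5]
  1-simplices (9): [1,2], [1,3], [1,4], [1,5], [2,4], [2,5], [3,4], [3,5], [4,5]
  2-simplices (6): [1,2,4], [1,2,5], [1,3,4], [1,3,5], [2,4,5], [3,4,5]

so the chain groups are C_0 ≅ Z^5, C_1 ≅ Z^9, C_2 ≅ Z^6.

Boundary ∂_1: C_1 → C_0 sends each edge [p,q] (with p < q) to q − p.
The resulting 5×9 matrix has rank 4, and its Smith normal form has invariant factors (1,1,1,1).

The boundary map ∂_2: C_2 → C_1 maps a triangle to the signed sum of its edges. For instance
  ∂[1,2,5] = [2,5] − [1,5] + [1,2],
  ∂[1,3,5] = [3,5] − [1,5] + [1,3].
This gives a 9×6 integer matrix of rank 5; reducing to Smith normal form yields diagonal entries (1,1,1,1,1).

Computing H_k = (kernel of ∂_k) / (image of ∂_{k+1}):

  H_0: rank C_0 − rank ∂_1 = 5 − 4 = 1, and the invariant factors of ∂_1 are all 1, so H_0 = Z.
  H_1: rank ker ∂_1 − rank ∂_2 = (9 − 4) − 5 = 0, and the invariant factors of ∂_2 are all 1, so H_1 = 0.
  H_2: rank ker ∂_2 − rank ∂_3 = (6 − 5) − 0 = 1, and there is no ∂_3, so H_2 = Z.

As a check, the Euler characteristic is 5 − 9 + 6 = 2, which agrees with 1 − 0 + 1 = 2.
(K is a triangulation of the 2-sphere S^2.)

H_0 ≅ Z,  H_1 = 0,  H_2 ≅ Z.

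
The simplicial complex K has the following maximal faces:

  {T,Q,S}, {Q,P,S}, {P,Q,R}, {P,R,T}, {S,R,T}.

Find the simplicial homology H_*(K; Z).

H_0 = Z,  H_1 = Z,  H_2 = 0.

K has 5 vertices, 10 edges, 5 triangles.
rank ∂_0 = 0, rank ∂_1 = 4 ⇒ b_0 = 5 − 0 − 4 = 1; all invariant factors of ∂_1 are 1 so no torsion. So H_0 = Z.
rank ∂_1 = 4, rank ∂_2 = 5 ⇒ b_1 = 10 − 4 − 5 = 1; all invariant factors of ∂_2 are 1 so no torsion. So H_1 = Z.
rank ∂_2 = 5, rank ∂_3 = 0 ⇒ b_2 = 5 − 5 − 0 = 0. So H_2 = 0.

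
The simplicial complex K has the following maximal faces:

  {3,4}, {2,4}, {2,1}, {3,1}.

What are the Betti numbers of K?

b_0 = 1, b_1 = 1.

K has 4 vertices, 4 edges.
rank ∂_0 = 0, rank ∂_1 = 3 ⇒ b_0 = 4 − 0 − 3 = 1; all invariant factors of ∂_1 are 1 so no torsion. So H_0 = Z.
rank ∂_1 = 3, rank ∂_2 = 0 ⇒ b_1 = 4 − 3 − 0 = 1. So H_1 = Z.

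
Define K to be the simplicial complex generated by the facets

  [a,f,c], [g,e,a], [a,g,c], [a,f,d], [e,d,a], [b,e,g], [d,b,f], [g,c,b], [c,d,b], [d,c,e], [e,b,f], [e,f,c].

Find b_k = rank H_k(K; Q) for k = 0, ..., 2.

b_0 = 1, b_1 = 0, b_2 = 0.

Take the total order a < b < c < d < e < f < g on the vertex set. Then K (dimension 2) consists of the simplices:

  0-simplices (7): a, b, c, d, e, f, g
  1-simplices (18): ac, ad, ae, af, ag, bc, bd, be, bf, bg, cd, ce, cf, cg, de, df, ef, eg
  2-simplices (12): acf, acg, ade, adf, aeg, bcd, bcg, bdf, bef, beg, cde, cef

Hence C_0 ≅ Z^7, C_1 ≅ Z^18, C_2 ≅ Z^12.

Boundary ∂_1: C_1 → C_0 is given by ∂[p,q] = [q] − [p].
The 7×18 boundary matrix has rank 6 and Smith normal form diag(1,1,1,1,1,1).

∂_2: C_2 → C_1 acts by ∂[p,q,r] = [q,r] − [p,r] + [p,q]. For instance
  ∂bcd = cd − bd + bc,
  ∂acg = cg − ag + ac.
The resulting 18×12 matrix has rank 12, and its Smith normal form has invariant factors (1,1,1,1,1,1,1,1,1,1,1,2).

Reading off H_k = ker ∂_k / im ∂_{k+1}:

  H_0: rank C_0 − rank ∂_1 = 7 − 6 = 1, and the invariant factors of ∂_1 are all 1, so H_0 ≅ Z.
  H_1: rank ker ∂_1 − rank ∂_2 = (18 − 6) − 12 = 0, and ∂_2 has invariant factor 2 > 1, so H_1 ≅ Z/2Z.
  H_2: rank ker ∂_2 − rank ∂_3 = (12 − 12) − 0 = 0, and there is no ∂_3, so H_2 ≅ 0.

As a check, the Euler characteristic is 7 − 18 + 12 = 1, which agrees with 1 − 0 + 0 = 1.

Hence the Betti numbers are b_0 = 1, b_1 = 0, b_2 = 0.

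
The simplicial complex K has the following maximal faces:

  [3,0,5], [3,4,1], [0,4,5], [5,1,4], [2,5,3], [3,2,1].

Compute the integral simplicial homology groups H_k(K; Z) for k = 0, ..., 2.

H_0 ≅ Z,  H_1 ≅ Z,  H_2 = 0.

K has 6 vertices, 12 edges, 6 triangles.
rank ∂_0 = 0, rank ∂_1 = 5 ⇒ b_0 = 6 − 0 − 5 = 1; all invariant factors of ∂_1 are 1 so no torsion. So H_0 = Z.
rank ∂_1 = 5, rank ∂_2 = 6 ⇒ b_1 = 12 − 5 − 6 = 1; all invariant factors of ∂_2 are 1 so no torsion. So H_1 = Z.
rank ∂_2 = 6, rank ∂_3 = 0 ⇒ b_2 = 6 − 6 − 0 = 0. So H_2 = 0.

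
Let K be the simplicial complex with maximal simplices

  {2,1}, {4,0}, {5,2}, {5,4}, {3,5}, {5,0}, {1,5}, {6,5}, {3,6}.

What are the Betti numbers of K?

b_0 = 1, b_1 = 3.

Fix the vertex order 0 < 1 < 2 < 3 < 4 < 5 < 6 and write every simplex with vertices in increasing order. Then dim K = 1 and the simplices of K are:

  0-simplices (7): [0], [1], [2], [3], [4], [5], [6]
  1-simplices (9): [0,4], [0,5], [1,2], [1,5], [2,5], [3,5], [3,6], [4,5], [5,6]

giving chain groups C_0 ≅ Z^7, C_1 ≅ Z^9.

Boundary ∂_1: C_1 → C_0 maps an edge to its endpoints' difference, ∂[p,q] = q − p.
The resulting 7×9 matrix has rank 6, and its Smith normal form has invariant factors (1,1,1,1,1,1).

From H_k ≅ ker(∂_k) / im(∂_{k+1}) we obtain:

  H_0: rank C_0 − rank ∂_1 = 7 − 6 = 1, and the invariant factors of ∂_1 are all 1, so H_0 = Z.
  H_1: rank ker ∂_1 − rank ∂_2 = (9 − 6) − 0 = 3, and there is no ∂_2, so H_1 = Z^3.

(K is a triangulation of a wedge of 3 circles.)

Hence the Betti numbers are b_0 = 1, b_1 = 3.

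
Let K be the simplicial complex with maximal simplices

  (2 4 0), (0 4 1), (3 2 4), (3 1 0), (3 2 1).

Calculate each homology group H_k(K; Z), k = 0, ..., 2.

Order the vertices as 0 < 1 < 2 < 3 < 4. Listing each simplex with vertices in this order, K has dimension 2 with simplices:

  0-simplices (5): [0], [1], [2], [3], [4]
  1-simplices (10): [0,1], [0,2], [0,3], [0,4], [1,2], [1,3], [1,4], [2,3], [2,4], [3,4]
  2-simplices (5): [0,1,3], [0,1,4], [0,2,4], [1,2,3], [2,3,4]

so the chain groups are C_0 ≅ Z^5, C_1 ≅ Z^10, C_2 ≅ Z^5.

Boundary ∂_1: C_1 → C_0 is given by ∂[p,q] = [q] − [p].
The 5×10 boundary matrix has rank 4 and Smith normal form diag(1,1,1,1).

∂_2: C_2 → C_1 acts by ∂[p,q,r] = [q,r] − [p,r] + [p,q]. For instance
  ∂[2,3,4] = [3,4] − [2,4] + [2,3],
  ∂[0,1,4] = [1,4] − [0,4] + [0,1].
This gives a 10×5 integer matrix of rank 5; reducing to Smith normal form yields diagonal entries (1,1,1,1,1).

Computing H_k = (kernel of ∂_k) / (image of ∂_{k+1}):

  H_0: rank C_0 − rank ∂_1 = 5 − 4 = 1, and the invariant factors of ∂_1 are all 1, so H_0 = Z.
  H_1: rank ker ∂_1 − rank ∂_2 = (10 − 4) − 5 = 1, and the invariant factors of ∂_2 are all 1, so H_1 = Z.
  H_2: rank ker ∂_2 − rank ∂_3 = (5 − 5) − 0 = 0, and there is no ∂_3, so H_2 = 0.

H_0 = Z,  H_1 = Z,  H_2 = 0.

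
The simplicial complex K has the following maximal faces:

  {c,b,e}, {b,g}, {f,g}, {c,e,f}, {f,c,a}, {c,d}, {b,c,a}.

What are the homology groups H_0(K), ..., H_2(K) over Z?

Fix the vertex order a < b < c < d < e < f < g and write every simplex with vertices in increasing order. Then dim K = 2 and the simplices of K are:

  0-simplices (7): a, b, c, d, e, f, g
  1-simplices (11): ab, ac, af, bc, be, bg, cd, ce, cf, ef, fg
  2-simplices (4): abc, acf, bce, cef

so the chain groups are C_0 ≅ Z^7, C_1 ≅ Z^11, C_2 ≅ Z^4.

The boundary map ∂_1: C_1 → C_0 maps an edge to its endpoints' difference, ∂[p,q] = q − p.
As a 7×11 matrix over Z this has rank 6, with invariant factors (1,1,1,1,1,1).

Boundary ∂_2: C_2 → C_1 maps a triangle to the signed sum of its edges. For instance
  ∂acf = cf − af + ac,
  ∂abc = bc − ac + ab.
The 11×4 boundary matrix has rank 4 and Smith normal form diag(1,1,1,1).

Computing H_k = (kernel of ∂_k) / (image of ∂_{k+1}):

  H_0: rank C_0 − rank ∂_1 = 7 − 6 = 1, and the invariant factors of ∂_1 are all 1, so H_0 = Z.
  H_1: rank ker ∂_1 − rank ∂_2 = (11 − 6) − 4 = 1, and the invariant factors of ∂_2 are all 1, so H_1 = Z.
  H_2: rank ker ∂_2 − rank ∂_3 = (4 − 4) − 0 = 0, and there is no ∂_3, so H_2 = 0.

H_0 = Z,  H_1 = Z,  H_2 = 0.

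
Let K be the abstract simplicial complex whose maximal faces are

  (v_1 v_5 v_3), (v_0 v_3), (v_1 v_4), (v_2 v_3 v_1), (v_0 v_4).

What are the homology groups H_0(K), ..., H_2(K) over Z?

Order the vertices as v_0 < v_1 < v_2 < v_3 < v_4 < v_5. Listing each simplex with vertices in this order, K has dimension 2 with simplices:

  0-simplices (6): [v_0], [v_1], [v_2], [v_3], [v_4], [v_5]
  1-simplices (8): [v_0,v_3], [v_0,v_4], [v_1,v_2], [v_1,v_3], [v_1,v_4], [v_1,v_5], [v_2,v_3], [v_3,v_5]
  2-simplices (2): [v_1,v_2,v_3], [v_1,v_3,v_5]

giving chain groups C_0 ≅ Z^6, C_1 ≅ Z^8, C_2 ≅ Z^2.

The boundary map ∂_1: C_1 → C_0 is given by ∂[p,q] = [q] − [p]. For instance
  ∂[v_3,v_5] = [v_5] − [v_3].
The 6×8 boundary matrix has rank 5 and Smith normal form diag(1,1,1,1,1).

The boundary map ∂_2: C_2 → C_1 maps a triangle to the signed sum of its edges. For instance
  ∂[v_1,v_2,v_3] = [v_2,v_3] − [v_1,v_3] + [v_1,v_2],
  ∂[v_1,v_3,v_5] = [v_3,v_5] − [v_1,v_5] + [v_1,v_3].
The 8×2 boundary matrix has rank 2 and Smith normal form diag(1,1).

From H_k ≅ ker(∂_k) / im(∂_{k+1}) we obtain:

  H_0: rank C_0 − rank ∂_1 = 6 − 5 = 1, and the invariant factors of ∂_1 are all 1, so H_0 ≅ Z.
  H_1: rank ker ∂_1 − rank ∂_2 = (8 − 5) − 2 = 1, and the invariant factors of ∂_2 are all 1, so H_1 ≅ Z.
  H_2: rank ker ∂_2 − rank ∂_3 = (2 − 2) − 0 = 0, and there is no ∂_3, so H_2 ≅ 0.

H_0 = Z,  H_1 = Z,  H_2 = 0.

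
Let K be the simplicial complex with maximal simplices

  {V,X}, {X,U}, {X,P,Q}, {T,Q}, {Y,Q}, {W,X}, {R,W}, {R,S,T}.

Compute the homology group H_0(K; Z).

H_0 = Z.

Order the vertices as P < Q < R < S < T < U < V < W < X < Y. Listing each simplex with vertices in this order, K has dimension 2 with simplices:

  0-simplices (10): P, Q, R, S, T, U, V, W, X, Y
  1-simplices (12): PQ, PX, QT, QX, QY, RS, RT, RW, ST, UX, VX, WX
  2-simplices (2): PQX, RST

giving chain groups C_0 ≅ Z^10, C_1 ≅ Z^12, C_2 ≅ Z^2.

The boundary map ∂_1: C_1 → C_0 sends each edge [p,q] (with p < q) to q − p. For instance
  ∂RT = T − R.
The 10×12 boundary matrix has rank 9 and Smith normal form diag(1,1,1,1,1,1,1,1,1).

Boundary ∂_2: C_2 → C_1 sends each 2-simplex [p,q,r] to [q,r] − [p,r] + [p,q]. For instance
  ∂PQX = QX − PX + PQ,
  ∂RST = ST − RT + RS.
The resulting 12×2 matrix has rank 2, and its Smith normal form has invariant factors (1,1).

Now H_k = ker ∂_k / im ∂_{k+1}, so:

  H_0: rank C_0 − rank ∂_1 = 10 − 9 = 1, and the invariant factors of ∂_1 are all 1, so H_0 ≅ Z.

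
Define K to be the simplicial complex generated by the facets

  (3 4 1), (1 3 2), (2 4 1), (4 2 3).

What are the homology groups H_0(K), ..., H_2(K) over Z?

We work with the vertex ordering 1 < 2 < 3 < 4. The simplices of K, each written with vertices in increasing order, are:

  0-simplices (4): [1], [2], [3], [4]
  1-simplices (6): [1,2], [1,3], [1,4], [2,3], [2,4], [3,4]
  2-simplices (4): [1,2,3], [1,2,4], [1,3,4], [2,3,4]

Hence C_0 ≅ Z^4, C_1 ≅ Z^6, C_2 ≅ Z^4.

Boundary ∂_1: C_1 → C_0 is given by ∂[p,q] = [q] − [p].
The 4×6 boundary matrix has rank 3 and Smith normal form diag(1,1,1).

Boundary ∂_2: C_2 → C_1 sends each 2-simplex [p,q,r] to [q,r] − [p,r] + [p,q]. For instance
  ∂[2,3,4] = [3,4] − [2,4] + [2,3],
  ∂[1,2,3] = [2,3] − [1,3] + [1,2].
The resulting 6×4 matrix has rank 3, and its Smith normal form has invariant factors (1,1,1).

Reading off H_k = ker ∂_k / im ∂_{k+1}:

  H_0: rank C_0 − rank ∂_1 = 4 − 3 = 1, and the invariant factors of ∂_1 are all 1, so H_0 ≅ Z.
  H_1: rank ker ∂_1 − rank ∂_2 = (6 − 3) − 3 = 0, and the invariant factors of ∂_2 are all 1, so H_1 ≅ 0.
  H_2: rank ker ∂_2 − rank ∂_3 = (4 − 3) − 0 = 1, and there is no ∂_3, so H_2 ≅ Z.

(K is a triangulation of the 2-sphere S^2.)

H_0 ≅ Z,  H_1 = 0,  H_2 ≅ Z.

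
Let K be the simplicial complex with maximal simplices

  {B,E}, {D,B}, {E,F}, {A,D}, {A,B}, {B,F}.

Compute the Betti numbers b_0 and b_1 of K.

Fix the vertex order A < B < D < E < F and write every simplex with vertices in increasing order. Then dim K = 1 and the simplices of K are:

  0-simplices (5): A, B, D, E, F
  1-simplices (6): AB, AD, BD, BE, BF, EF

Hence C_0 ≅ Z^5, C_1 ≅ Z^6.

∂_1: C_1 → C_0 maps an edge to its endpoints' difference, ∂[p,q] = q − p. For instance
  ∂BD = D − B.
This gives a 5×6 integer matrix of rank 4; reducing to Smith normal form yields diagonal entries (1,1,1,1).

Computing H_k = (kernel of ∂_k) / (image of ∂_{k+1}):

  H_0: rank C_0 − rank ∂_1 = 5 − 4 = 1, and the invariant factors of ∂_1 are all 1, so H_0 = Z.
  H_1: rank ker ∂_1 − rank ∂_2 = (6 − 4) − 0 = 2, and there is no ∂_2, so H_1 = Z^2.

Hence the Betti numbers are b_0 = 1, b_1 = 2.

b_0 = 1, b_1 = 2.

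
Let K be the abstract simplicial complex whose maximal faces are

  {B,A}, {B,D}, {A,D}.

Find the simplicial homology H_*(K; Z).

We work with the vertex ordering A < B < D. The simplices of K, each written with vertices in increasing order, are:

  0-simplices (3): A, B, D
  1-simplices (3): AB, AD, BD

giving chain groups C_0 ≅ Z^3, C_1 ≅ Z^3.

∂_1: C_1 → C_0 is given by ∂[p,q] = [q] − [p]. For instance
  ∂BD = D − B.
The 3×3 boundary matrix has rank 2 and Smith normal form diag(1,1).

Reading off H_k = ker ∂_k / im ∂_{k+1}:

  H_0: rank C_0 − rank ∂_1 = 3 − 2 = 1, and the invariant factors of ∂_1 are all 1, so H_0 ≅ Z.
  H_1: rank ker ∂_1 − rank ∂_2 = (3 − 2) − 0 = 1, and there is no ∂_2, so H_1 ≅ Z.

As a check, the Euler characteristic is 3 − 3 = 0, which agrees with 1 − 1 = 0.

H_0 ≅ Z,  H_1 ≅ Z.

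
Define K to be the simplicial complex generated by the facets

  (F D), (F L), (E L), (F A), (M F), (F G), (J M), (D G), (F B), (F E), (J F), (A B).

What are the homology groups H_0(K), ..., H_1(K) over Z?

H_0 ≅ Z,  H_1 ≅ Z^4.

We work with the vertex ordering A < B < D < E < F < G < J < L < M. The simplices of K, each written with vertices in increasing order, are:

  0-simplices (9): A, B, D, E, F, G, J, L, M
  1-simplices (12): AB, AF, BF, DF, DG, EF, EL, FG, FJ, FL, FM, JM

Hence C_0 ≅ Z^9, C_1 ≅ Z^12.

∂_1: C_1 → C_0 is given by ∂[p,q] = [q] − [p]. For instance
  ∂FM = M − F.
As a 9×12 matrix over Z this has rank 8, with invariant factors (1,1,1,1,1,1,1,1).

From H_k ≅ ker(∂_k) / im(∂_{k+1}) we obtain:

  H_0: rank C_0 − rank ∂_1 = 9 − 8 = 1, and the invariant factors of ∂_1 are all 1, so H_0 = Z.
  H_1: rank ker ∂_1 − rank ∂_2 = (12 − 8) − 0 = 4, and there is no ∂_2, so H_1 = Z^4.

(K is a triangulation of a wedge of 4 circles.)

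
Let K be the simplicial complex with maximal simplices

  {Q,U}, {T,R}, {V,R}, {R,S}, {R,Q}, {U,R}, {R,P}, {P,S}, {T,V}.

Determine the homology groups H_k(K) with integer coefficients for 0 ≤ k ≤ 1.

Order the vertices as P < Q < R < S < T < U < V. Listing each simplex with vertices in this order, K has dimension 1 with simplices:

  0-simplices (7): P, Q, R, S, T, U, V
  1-simplices (9): PR, PS, QR, QU, RS, RT, RU, RV, TV

giving chain groups C_0 ≅ Z^7, C_1 ≅ Z^9.

The boundary map ∂_1: C_1 → C_0 sends each edge [p,q] (with p < q) to q − p. For instance
  ∂QR = R − Q.
The resulting 7×9 matrix has rank 6, and its Smith normal form has invariant factors (1,1,1,1,1,1).

From H_k ≅ ker(∂_k) / im(∂_{k+1}) we obtain:

  H_0: rank C_0 − rank ∂_1 = 7 − 6 = 1, and the invariant factors of ∂_1 are all 1, so H_0 = Z.
  H_1: rank ker ∂_1 − rank ∂_2 = (9 − 6) − 0 = 3, and there is no ∂_2, so H_1 = Z^3.

H_0 ≅ Z,  H_1 ≅ Z^3.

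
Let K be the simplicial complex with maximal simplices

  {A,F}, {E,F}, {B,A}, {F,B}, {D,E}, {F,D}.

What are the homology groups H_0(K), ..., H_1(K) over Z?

Fix the vertex order A < B < D < E < F and write every simplex with vertices in increasing order. Then dim K = 1 and the simplices of K are:

  0-simplices (5): A, B, D, E, F
  1-simplices (6): AB, AF, BF, DE, DF, EF

Hence C_0 ≅ Z^5, C_1 ≅ Z^6.

Boundary ∂_1: C_1 → C_0 sends each edge [p,q] (with p < q) to q − p. For instance
  ∂EF = F − E.
As a 5×6 matrix over Z this has rank 4, with invariant factors (1,1,1,1).

From H_k ≅ ker(∂_k) / im(∂_{k+1}) we obtain:

  H_0: rank C_0 − rank ∂_1 = 5 − 4 = 1, and the invariant factors of ∂_1 are all 1, so H_0 = Z.
  H_1: rank ker ∂_1 − rank ∂_2 = (6 − 4) − 0 = 2, and there is no ∂_2, so H_1 = Z^2.

As a check, the Euler characteristic is 5 − 6 = -1, which agrees with 1 − 2 = -1.

H_0 = Z,  H_1 = Z^2.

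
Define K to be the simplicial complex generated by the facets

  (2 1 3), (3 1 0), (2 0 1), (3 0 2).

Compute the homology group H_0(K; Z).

H_0 ≅ Z.

We work with the vertex ordering 0 < 1 < 2 < 3. The simplices of K, each written with vertices in increasing order, are:

  0-simplices (4): [0], [1], [2], [3]
  1-simplices (6): [0,1], [0,2], [0,3], [1,2], [1,3], [2,3]
  2-simplices (4): [0,1,2], [0,1,3], [0,2,3], [1,2,3]

so the chain groups are C_0 ≅ Z^4, C_1 ≅ Z^6, C_2 ≅ Z^4.

∂_1: C_1 → C_0 is given by ∂[p,q] = [q] − [p].
As a 4×6 matrix over Z this has rank 3, with invariant factors (1,1,1).

The boundary map ∂_2: C_2 → C_1 acts by ∂[p,q,r] = [q,r] − [p,r] + [p,q]. For instance
  ∂[0,1,2] = [1,2] − [0,2] + [0,1],
  ∂[1,2,3] = [2,3] − [1,3] + [1,2].
As a 6×4 matrix over Z this has rank 3, with invariant factors (1,1,1).

Reading off H_k = ker ∂_k / im ∂_{k+1}:

  H_0: rank C_0 − rank ∂_1 = 4 − 3 = 1, and the invariant factors of ∂_1 are all 1, so H_0 ≅ Z.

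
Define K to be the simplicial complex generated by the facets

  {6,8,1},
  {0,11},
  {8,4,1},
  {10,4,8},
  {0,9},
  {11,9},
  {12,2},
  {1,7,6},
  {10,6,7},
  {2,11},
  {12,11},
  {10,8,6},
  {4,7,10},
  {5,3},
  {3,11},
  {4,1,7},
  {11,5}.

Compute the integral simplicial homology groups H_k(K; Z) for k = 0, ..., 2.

H_0 ≅ Z^2,  H_1 ≅ Z^3,  H_2 ≅ Z.

Order the vertices as 0 < 1 < 2 < 3 < 4 < 5 < 6 < 7 < 8 < 9 < 10 < 11 < 12. Listing each simplex with vertices in this order, K has dimension 2 with simplices:

  0-simplices (13): [0], [1], [2], [3], [4], [5], [6], [7], [8], [9], [10], [11], [12]
  1-simplices (21): [0,9], [0,11], [1,4], [1,6], [1,7], [1,8], [2,11], [2,12], [3,5], [3,11], [4,7], [4,8], [4,10], [5,11], [6,7], [6,8], [6,10], [7,10], [8,10], [9,11], [11,12]
  2-simplices (8): [1,4,7], [1,4,8], [1,6,7], [1,6,8], [4,7,10], [4,8,10], [6,7,10], [6,8,10]

so the chain groups are C_0 ≅ Z^13, C_1 ≅ Z^21, C_2 ≅ Z^8.

∂_1: C_1 → C_0 sends each edge [p,q] (with p < q) to q − p.
The resulting 13×21 matrix has rank 11, and its Smith normal form has invariant factors (1,1,1,1,1,1,1,1,1,1,1).

The boundary map ∂_2: C_2 → C_1 maps a triangle to the signed sum of its edges. For instance
  ∂[6,8,10] = [8,10] − [6,10] + [6,8],
  ∂[4,8,10] = [8,10] − [4,10] + [4,8].
As a 21×8 matrix over Z this has rank 7, with invariant factors (1,1,1,1,1,1,1).

Computing H_k = (kernel of ∂_k) / (image of ∂_{k+1}):

  H_0: rank C_0 − rank ∂_1 = 13 − 11 = 2, and the invariant factors of ∂_1 are all 1, so H_0 = Z^2.
  H_1: rank ker ∂_1 − rank ∂_2 = (21 − 11) − 7 = 3, and the invariant factors of ∂_2 are all 1, so H_1 = Z^3.
  H_2: rank ker ∂_2 − rank ∂_3 = (8 − 7) − 0 = 1, and there is no ∂_3, so H_2 = Z.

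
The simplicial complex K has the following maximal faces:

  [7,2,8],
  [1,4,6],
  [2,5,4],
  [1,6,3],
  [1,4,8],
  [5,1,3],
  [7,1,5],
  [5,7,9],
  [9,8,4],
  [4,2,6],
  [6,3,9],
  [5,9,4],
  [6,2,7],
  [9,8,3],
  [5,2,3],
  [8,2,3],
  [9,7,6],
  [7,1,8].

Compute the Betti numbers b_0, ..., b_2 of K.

Order the vertices as 1 < 2 < 3 < 4 < 5 < 6 < 7 < 8 < 9. Listing each simplex with vertices in this order, K has dimension 2 with simplices:

  0-simplices (9): [1], [2], [3], [4], [5], [6], [7], [8], [9]
  1-simplices (27): (27 of them)
  2-simplices (18): [1,3,5], [1,3,6], [1,4,6], [1,4,8], [1,5,7], [1,7,8], [2,3,5], [2,3,8], [2,4,5], [2,4,6], [2,6,7], [2,7,8], [3,6,9], [3,8,9], [4,5,9], [4,8,9], [5,7,9], [6,7,9]

so the chain groups are C_0 ≅ Z^9, C_1 ≅ Z^27, C_2 ≅ Z^18.

The boundary map ∂_1: C_1 → C_0 maps an edge to its endpoints' difference, ∂[p,q] = q − p. For instance
  ∂[5,7] = [7] − [5].
The resulting 9×27 matrix has rank 8, and its Smith normal form has invariant factors (1,1,1,1,1,1,1,1).

Boundary ∂_2: C_2 → C_1 maps a triangle to the signed sum of its edges. For instance
  ∂[5,7,9] = [7,9] − [5,9] + [5,7],
  ∂[3,6,9] = [6,9] − [3,9] + [3,6].
The 27×18 boundary matrix has rank 17 and Smith normal form diag(1,1,1,1,1,1,1,1,1,1,1,1,1,1,1,1,1).

Reading off H_k = ker ∂_k / im ∂_{k+1}:

  H_0: rank C_0 − rank ∂_1 = 9 − 8 = 1, and the invariant factors of ∂_1 are all 1, so H_0 ≅ Z.
  H_1: rank ker ∂_1 − rank ∂_2 = (27 − 8) − 17 = 2, and the invariant factors of ∂_2 are all 1, so H_1 ≅ Z^2.
  H_2: rank ker ∂_2 − rank ∂_3 = (18 − 17) − 0 = 1, and there is no ∂_3, so H_2 ≅ Z.

Hence the Betti numbers are b_0 = 1, b_1 = 2, b_2 = 1.

b_0 = 1, b_1 = 2, b_2 = 1.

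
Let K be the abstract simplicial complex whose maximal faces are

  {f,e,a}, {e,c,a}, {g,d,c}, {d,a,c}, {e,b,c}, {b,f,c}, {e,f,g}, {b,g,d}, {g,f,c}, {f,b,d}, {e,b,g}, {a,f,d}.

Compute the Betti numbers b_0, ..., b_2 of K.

b_0 = 1, b_1 = 0, b_2 = 0.

Fix the vertex order a < b < c < d < e < f < g and write every simplex with vertices in increasing order. Then dim K = 2 and the simplices of K are:

  0-simplices (7): a, b, c, d, e, f, g
  1-simplices (18): ac, ad, ae, af, bc, bd, be, bf, bg, cd, ce, cf, cg, df, dg, ef, eg, fg
  2-simplices (12): acd, ace, adf, aef, bce, bcf, bdf, bdg, beg, cdg, cfg, efg

Hence C_0 ≅ Z^7, C_1 ≅ Z^18, C_2 ≅ Z^12.

Boundary ∂_1: C_1 → C_0 maps an edge to its endpoints' difference, ∂[p,q] = q − p. For instance
  ∂bf = f − b.
The resulting 7×18 matrix has rank 6, and its Smith normal form has invariant factors (1,1,1,1,1,1).

The boundary map ∂_2: C_2 → C_1 sends each 2-simplex [p,q,r] to [q,r] − [p,r] + [p,q]. For instance
  ∂acd = cd − ad + ac,
  ∂ace = ce − ae + ac.
As a 18×12 matrix over Z this has rank 12, with invariant factors (1,1,1,1,1,1,1,1,1,1,1,2).

From H_k ≅ ker(∂_k) / im(∂_{k+1}) we obtain:

  H_0: rank C_0 − rank ∂_1 = 7 − 6 = 1, and the invariant factors of ∂_1 are all 1, so H_0 ≅ Z.
  H_1: rank ker ∂_1 − rank ∂_2 = (18 − 6) − 12 = 0, and ∂_2 has invariant factor 2 > 1, so H_1 ≅ Z/2.
  H_2: rank ker ∂_2 − rank ∂_3 = (12 − 12) − 0 = 0, and there is no ∂_3, so H_2 ≅ 0.

(K is a triangulation of the real projective plane RP^2.)

Hence the Betti numbers are b_0 = 1, b_1 = 0, b_2 = 0.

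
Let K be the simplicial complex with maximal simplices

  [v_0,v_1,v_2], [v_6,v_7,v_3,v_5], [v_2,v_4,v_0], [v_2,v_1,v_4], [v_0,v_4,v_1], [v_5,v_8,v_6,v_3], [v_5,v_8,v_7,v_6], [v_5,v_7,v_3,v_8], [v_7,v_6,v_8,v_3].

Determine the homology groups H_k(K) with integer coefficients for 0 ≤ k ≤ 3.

H_0 ≅ Z^2,  H_1 = 0,  H_2 ≅ Z,  H_3 ≅ Z.

Order the vertices as v_0 < v_1 < v_2 < v_3 < v_4 < v_5 < v_6 < v_7 < v_8. Listing each simplex with vertices in this order, K has dimension 3 with simplices:

  0-simplices (9): [v_0], [v_1], [v_2], [v_3], [v_4], [v_5], [v_6], [v_7], [v_8]
  1-simplices (16): (16 of them)
  2-simplices (14): (14 of them)
  3-simplices (5): [v_3,v_5,v_6,v_7], [v_3,v_5,v_6,v_8], [v_3,v_5,v_7,v_8], [v_3,v_6,v_7,v_8], [v_5,v_6,v_7,v_8]

so the chain groups are C_0 ≅ Z^9, C_1 ≅ Z^16, C_2 ≅ Z^14, C_3 ≅ Z^5.

Boundary ∂_1: C_1 → C_0 maps an edge to its endpoints' difference, ∂[p,q] = q − p. For instance
  ∂[v_0,v_4] = [v_4] − [v_0].
The 9×16 boundary matrix has rank 7 and Smith normal form diag(1,1,1,1,1,1,1).

The boundary map ∂_2: C_2 → C_1 acts by ∂[p,q,r] = [q,r] − [p,r] + [p,q]. For instance
  ∂[v_3,v_6,v_7] = [v_6,v_7] − [v_3,v_7] + [v_3,v_6],
  ∂[v_5,v_6,v_8] = [v_6,v_8] − [v_5,v_8] + [v_5,v_6].
The 16×14 boundary matrix has rank 9 and Smith normal form diag(1,1,1,1,1,1,1,1,1).

The boundary map ∂_3: C_3 → C_2 sends each 3-simplex σ to the alternating sum Σ_i (−1)^i (σ with its i-th vertex removed). For instance
  ∂[v_3,v_5,v_7,v_8] = [v_5,v_7,v_8] − [v_3,v_7,v_8] + [v_3,v_5,v_8] − [v_3,v_5,v_7],
  ∂[v_5,v_6,v_7,v_8] = [v_6,v_7,v_8] − [v_5,v_7,v_8] + [v_5,v_6,v_8] − [v_5,v_6,v_7].
This gives a 14×5 integer matrix of rank 4; reducing to Smith normal form yields diagonal entries (1,1,1,1).

Computing H_k = (kernel of ∂_k) / (image of ∂_{k+1}):

  H_0: rank C_0 − rank ∂_1 = 9 − 7 = 2, and the invariant factors of ∂_1 are all 1, so H_0 = Z^2.
  H_1: rank ker ∂_1 − rank ∂_2 = (16 − 7) − 9 = 0, and the invariant factors of ∂_2 are all 1, so H_1 = 0.
  H_2: rank ker ∂_2 − rank ∂_3 = (14 − 9) − 4 = 1, and the invariant factors of ∂_3 are all 1, so H_2 = Z.
  H_3: rank ker ∂_3 − rank ∂_4 = (5 − 4) − 0 = 1, and there is no ∂_4, so H_3 = Z.

As a check, the Euler characteristic is 9 − 16 + 14 − 5 = 2, which agrees with 2 − 0 + 1 − 1 = 2.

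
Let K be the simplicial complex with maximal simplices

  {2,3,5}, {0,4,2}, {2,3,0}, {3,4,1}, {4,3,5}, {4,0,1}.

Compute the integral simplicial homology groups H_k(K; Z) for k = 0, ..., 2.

H_0 ≅ Z,  H_1 ≅ Z,  H_2 = 0.

K has 6 vertices, 12 edges, 6 triangles.
rank ∂_0 = 0, rank ∂_1 = 5 ⇒ b_0 = 6 − 0 − 5 = 1; all invariant factors of ∂_1 are 1 so no torsion. So H_0 = Z.
rank ∂_1 = 5, rank ∂_2 = 6 ⇒ b_1 = 12 − 5 − 6 = 1; all invariant factors of ∂_2 are 1 so no torsion. So H_1 = Z.
rank ∂_2 = 6, rank ∂_3 = 0 ⇒ b_2 = 6 − 6 − 0 = 0. So H_2 = 0.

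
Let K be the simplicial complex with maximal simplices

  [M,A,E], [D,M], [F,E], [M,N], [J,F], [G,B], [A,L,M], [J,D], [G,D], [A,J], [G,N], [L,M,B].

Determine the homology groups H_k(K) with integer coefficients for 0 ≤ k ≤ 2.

H_0 ≅ Z,  H_1 ≅ Z^4,  H_2 = 0.

Fix the vertex order A < B < D < E < F < G < J < L < M < N and write every simplex with vertices in increasing order. Then dim K = 2 and the simplices of K are:

  0-simplices (10): A, B, D, E, F, G, J, L, M, N
  1-simplices (16): AE, AJ, AL, AM, BG, BL, BM, DG, DJ, DM, EF, EM, FJ, GN, LM, MN
  2-simplices (3): AEM, ALM, BLM

Hence C_0 ≅ Z^10, C_1 ≅ Z^16, C_2 ≅ Z^3.

The boundary map ∂_1: C_1 → C_0 sends each edge [p,q] (with p < q) to q − p. For instance
  ∂AL = L − A.
As a 10×16 matrix over Z this has rank 9, with invariant factors (1,1,1,1,1,1,1,1,1).

∂_2: C_2 → C_1 acts by ∂[p,q,r] = [q,r] − [p,r] + [p,q]. For instance
  ∂BLM = LM − BM + BL,
  ∂ALM = LM − AM + AL.
As a 16×3 matrix over Z this has rank 3, with invariant factors (1,1,1).

Now H_k = ker ∂_k / im ∂_{k+1}, so:

  H_0: rank C_0 − rank ∂_1 = 10 − 9 = 1, and the invariant factors of ∂_1 are all 1, so H_0 ≅ Z.
  H_1: rank ker ∂_1 − rank ∂_2 = (16 − 9) − 3 = 4, and the invariant factors of ∂_2 are all 1, so H_1 ≅ Z^4.
  H_2: rank ker ∂_2 − rank ∂_3 = (3 − 3) − 0 = 0, and there is no ∂_3, so H_2 ≅ 0.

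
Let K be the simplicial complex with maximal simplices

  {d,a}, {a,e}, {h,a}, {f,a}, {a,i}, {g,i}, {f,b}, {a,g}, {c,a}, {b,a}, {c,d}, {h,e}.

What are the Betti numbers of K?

We work with the vertex ordering a < b < c < d < e < f < g < h < i. The simplices of K, each written with vertices in increasing order, are:

  0-simplices (9): a, b, c, d, e, f, g, h, i
  1-simplices (12): ab, ac, ad, ae, af, ag, ah, ai, bf, cd, eh, gi

Hence C_0 ≅ Z^9, C_1 ≅ Z^12.

∂_1: C_1 → C_0 maps an edge to its endpoints' difference, ∂[p,q] = q − p. For instance
  ∂bf = f − b.
This gives a 9×12 integer matrix of rank 8; reducing to Smith normal form yields diagonal entries (1,1,1,1,1,1,1,1).

From H_k ≅ ker(∂_k) / im(∂_{k+1}) we obtain:

  H_0: rank C_0 − rank ∂_1 = 9 − 8 = 1, and the invariant factors of ∂_1 are all 1, so H_0 ≅ Z.
  H_1: rank ker ∂_1 − rank ∂_2 = (12 − 8) − 0 = 4, and there is no ∂_2, so H_1 ≅ Z^4.

As a check, the Euler characteristic is 9 − 12 = -3, which agrees with 1 − 4 = -3.
(K is a triangulation of a wedge of 4 circles.)

Hence the Betti numbers are b_0 = 1, b_1 = 4.

b_0 = 1, b_1 = 4.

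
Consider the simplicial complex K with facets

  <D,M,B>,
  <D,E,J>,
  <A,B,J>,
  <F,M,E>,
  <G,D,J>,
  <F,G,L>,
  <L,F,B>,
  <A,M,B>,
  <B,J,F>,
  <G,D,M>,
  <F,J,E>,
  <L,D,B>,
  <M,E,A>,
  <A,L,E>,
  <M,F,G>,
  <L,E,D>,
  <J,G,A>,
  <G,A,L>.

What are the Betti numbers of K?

Fix the vertex order A < B < D < E < F < G < J < L < M and write every simplex with vertices in increasing order. Then dim K = 2 and the simplices of K are:

  0-simplices (9): A, B, D, E, F, G, J, L, M
  1-simplices (27): AB, AE, AG, AJ, AL, AM, BD, BF, BJ, BL, BM, DE, DG, DJ, DL, DM, EF, EJ, EL, EM, FG, FJ, FL, FM, GJ, GL, GM
  2-simplices (18): ABJ, ABM, AEL, AEM, AGJ, AGL, BDL, BDM, BFJ, BFL, DEJ, DEL, DGJ, DGM, EFJ, EFM, FGL, FGM

Hence C_0 ≅ Z^9, C_1 ≅ Z^27, C_2 ≅ Z^18.

The boundary map ∂_1: C_1 → C_0 sends each edge [p,q] (with p < q) to q − p.
The 9×27 boundary matrix has rank 8 and Smith normal form diag(1,1,1,1,1,1,1,1).

The boundary map ∂_2: C_2 → C_1 maps a triangle to the signed sum of its edges. For instance
  ∂AEM = EM − AM + AE,
  ∂DGJ = GJ − DJ + DG.
The resulting 27×18 matrix has rank 17, and its Smith normal form has invariant factors (1,1,1,1,1,1,1,1,1,1,1,1,1,1,1,1,1).

Computing H_k = (kernel of ∂_k) / (image of ∂_{k+1}):

  H_0: rank C_0 − rank ∂_1 = 9 − 8 = 1, and the invariant factors of ∂_1 are all 1, so H_0 = Z.
  H_1: rank ker ∂_1 − rank ∂_2 = (27 − 8) − 17 = 2, and the invariant factors of ∂_2 are all 1, so H_1 = Z^2.
  H_2: rank ker ∂_2 − rank ∂_3 = (18 − 17) − 0 = 1, and there is no ∂_3, so H_2 = Z.

As a check, the Euler characteristic is 9 − 27 + 18 = 0, which agrees with 1 − 2 + 1 = 0.

Hence the Betti numbers are b_0 = 1, b_1 = 2, b_2 = 1.

b_0 = 1, b_1 = 2, b_2 = 1.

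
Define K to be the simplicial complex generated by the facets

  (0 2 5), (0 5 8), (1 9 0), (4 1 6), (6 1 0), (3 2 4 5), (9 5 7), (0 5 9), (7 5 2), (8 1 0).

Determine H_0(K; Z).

H_0 = Z.

We work with the vertex ordering 0 < 1 < 2 < 3 < 4 < 5 < 6 < 7 < 8 < 9. The simplices of K, each written with vertices in increasing order, are:

  0-simplices (10): [0], [1], [2], [3], [4], [5], [6], [7], [8], [9]
  1-simplices (22): [0,1], [0,2], [0,5], [0,6], [0,8], [0,9], [1,4], [1,6], [1,8], [1,9], [2,3], [2,4], [2,5], [2,7], [3,4], [3,5], [4,5], [4,6], [5,7], [5,8], [5,9], [7,9]
  2-simplices (13): [0,1,6], [0,1,8], [0,1,9], [0,2,5], [0,5,8], [0,5,9], [1,4,6], [2,3,4], [2,3,5], [2,4,5], [2,5,7], [3,4,5], [5,7,9]
  3-simplices (1): [2,3,4,5]

giving chain groups C_0 ≅ Z^10, C_1 ≅ Z^22, C_2 ≅ Z^13, C_3 ≅ Z^1.

∂_1: C_1 → C_0 maps an edge to its endpoints' difference, ∂[p,q] = q − p. For instance
  ∂[0,8] = [8] − [0].
As a 10×22 matrix over Z this has rank 9, with invariant factors (1,1,1,1,1,1,1,1,1).

Boundary ∂_2: C_2 → C_1 acts by ∂[p,q,r] = [q,r] − [p,r] + [p,q]. For instance
  ∂[2,4,5] = [4,5] − [2,5] + [2,4],
  ∂[0,1,8] = [1,8] − [0,8] + [0,1].
The resulting 22×13 matrix has rank 12, and its Smith normal form has invariant factors (1,1,1,1,1,1,1,1,1,1,1,1).

The boundary map ∂_3: C_3 → C_2 sends each 3-simplex σ to the alternating sum Σ_i (−1)^i (σ with its i-th vertex removed). For instance
  ∂[2,3,4,5] = [3,4,5] − [2,4,5] + [2,3,5] − [2,3,4].
The resulting 13×1 matrix has rank 1, and its Smith normal form has invariant factors (1).

Now H_k = ker ∂_k / im ∂_{k+1}, so:

  H_0: rank C_0 − rank ∂_1 = 10 − 9 = 1, and the invariant factors of ∂_1 are all 1, so H_0 ≅ Z.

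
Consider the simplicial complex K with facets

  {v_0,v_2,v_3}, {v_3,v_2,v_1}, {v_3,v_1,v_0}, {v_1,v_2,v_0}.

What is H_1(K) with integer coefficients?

Order the vertices as v_0 < v_1 < v_2 < v_3. Listing each simplex with vertices in this order, K has dimension 2 with simplices:

  0-simplices (4): [v_0], [v_1], [v_2], [v_3]
  1-simplices (6): [v_0,v_1], [v_0,v_2], [v_0,v_3], [v_1,v_2], [v_1,v_3], [v_2,v_3]
  2-simplices (4): [v_0,v_1,v_2], [v_0,v_1,v_3], [v_0,v_2,v_3], [v_1,v_2,v_3]

Hence C_0 ≅ Z^4, C_1 ≅ Z^6, C_2 ≅ Z^4.

Boundary ∂_1: C_1 → C_0 maps an edge to its endpoints' difference, ∂[p,q] = q − p. For instance
  ∂[v_1,v_2] = [v_2] − [v_1].
As a 4×6 matrix over Z this has rank 3, with invariant factors (1,1,1).

The boundary map ∂_2: C_2 → C_1 sends each 2-simplex [p,q,r] to [q,r] − [p,r] + [p,q]. For instance
  ∂[v_1,v_2,v_3] = [v_2,v_3] − [v_1,v_3] + [v_1,v_2],
  ∂[v_0,v_1,v_2] = [v_1,v_2] − [v_0,v_2] + [v_0,v_1].
This gives a 6×4 integer matrix of rank 3; reducing to Smith normal form yields diagonal entries (1,1,1).

Reading off H_k = ker ∂_k / im ∂_{k+1}:

  H_1: rank ker ∂_1 − rank ∂_2 = (6 − 3) − 3 = 0, and the invariant factors of ∂_2 are all 1, so H_1 ≅ 0.

H_1 ≅ 0.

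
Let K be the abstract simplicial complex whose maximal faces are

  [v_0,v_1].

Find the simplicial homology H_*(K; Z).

H_0 ≅ Z,  H_1 = 0.

Order the vertices as v_0 < v_1. Listing each simplex with vertices in this order, K has dimension 1 with simplices:

  0-simplices (2): [v_0], [v_1]
  1-simplices (1): [v_0,v_1]

giving chain groups C_0 ≅ Z^2, C_1 ≅ Z^1.

The boundary map ∂_1: C_1 → C_0 maps an edge to its endpoints' difference, ∂[p,q] = q − p.
As a 2×1 matrix over Z this has rank 1, with invariant factors (1).

Computing H_k = (kernel of ∂_k) / (image of ∂_{k+1}):

  H_0: rank C_0 − rank ∂_1 = 2 − 1 = 1, and the invariant factors of ∂_1 are all 1, so H_0 ≅ Z.
  H_1: rank ker ∂_1 − rank ∂_2 = (1 − 1) − 0 = 0, and there is no ∂_2, so H_1 ≅ 0.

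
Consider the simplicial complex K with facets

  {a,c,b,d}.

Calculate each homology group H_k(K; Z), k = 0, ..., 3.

K has 4 vertices, 6 edges, 4 triangles, 1 3-simplex.
rank ∂_0 = 0, rank ∂_1 = 3 ⇒ b_0 = 4 − 0 − 3 = 1; all invariant factors of ∂_1 are 1 so no torsion. So H_0 = Z.
rank ∂_1 = 3, rank ∂_2 = 3 ⇒ b_1 = 6 − 3 − 3 = 0; all invariant factors of ∂_2 are 1 so no torsion. So H_1 = 0.
rank ∂_2 = 3, rank ∂_3 = 1 ⇒ b_2 = 4 − 3 − 1 = 0; all invariant factors of ∂_3 are 1 so no torsion. So H_2 = 0.
rank ∂_3 = 1, rank ∂_4 = 0 ⇒ b_3 = 1 − 1 − 0 = 0. So H_3 = 0.

H_0 ≅ Z,  H_1 = 0,  H_2 = 0,  H_3 = 0.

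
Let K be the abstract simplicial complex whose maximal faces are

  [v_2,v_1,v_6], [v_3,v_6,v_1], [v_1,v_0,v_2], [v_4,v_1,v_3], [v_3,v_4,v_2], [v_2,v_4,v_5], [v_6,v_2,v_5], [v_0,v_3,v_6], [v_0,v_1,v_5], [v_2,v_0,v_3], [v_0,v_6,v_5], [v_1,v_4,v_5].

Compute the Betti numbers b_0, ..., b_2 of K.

Fix the vertex order v_0 < v_1 < v_2 < v_3 < v_4 < v_5 < v_6 and write every simplex with vertices in increasing order. Then dim K = 2 and the simplices of K are:

  0-simplices (7): [v_0], [v_1], [v_2], [v_3], [v_4], [v_5], [v_6]
  1-simplices (18): (18 of them)
  2-simplices (12): (12 of them)

Hence C_0 ≅ Z^7, C_1 ≅ Z^18, C_2 ≅ Z^12.

∂_1: C_1 → C_0 is given by ∂[p,q] = [q] − [p].
The resulting 7×18 matrix has rank 6, and its Smith normal form has invariant factors (1,1,1,1,1,1).

∂_2: C_2 → C_1 acts by ∂[p,q,r] = [q,r] − [p,r] + [p,q]. For instance
  ∂[v_0,v_5,v_6] = [v_5,v_6] − [v_0,v_6] + [v_0,v_5],
  ∂[v_0,v_1,v_5] = [v_1,v_5] − [v_0,v_5] + [v_0,v_1].
As a 18×12 matrix over Z this has rank 12, with invariant factors (1,1,1,1,1,1,1,1,1,1,1,2).

From H_k ≅ ker(∂_k) / im(∂_{k+1}) we obtain:

  H_0: rank C_0 − rank ∂_1 = 7 − 6 = 1, and the invariant factors of ∂_1 are all 1, so H_0 ≅ Z.
  H_1: rank ker ∂_1 − rank ∂_2 = (18 − 6) − 12 = 0, and ∂_2 has invariant factor 2 > 1, so H_1 ≅ Z_2.
  H_2: rank ker ∂_2 − rank ∂_3 = (12 − 12) − 0 = 0, and there is no ∂_3, so H_2 ≅ 0.

Hence the Betti numbers are b_0 = 1, b_1 = 0, b_2 = 0.

b_0 = 1, b_1 = 0, b_2 = 0.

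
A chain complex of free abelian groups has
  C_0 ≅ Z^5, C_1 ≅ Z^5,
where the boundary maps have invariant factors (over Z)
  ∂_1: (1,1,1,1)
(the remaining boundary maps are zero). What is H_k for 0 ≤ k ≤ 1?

H_0 ≅ Z,  H_1 ≅ Z.

H_0: b_0 = 5 − 0 − 4 = 1; torsion from ∂_1 factors > 1: none. So H_0 ≅ Z.
H_1: b_1 = 5 − 4 − 0 = 1; torsion from ∂_2 factors > 1: none. So H_1 ≅ Z.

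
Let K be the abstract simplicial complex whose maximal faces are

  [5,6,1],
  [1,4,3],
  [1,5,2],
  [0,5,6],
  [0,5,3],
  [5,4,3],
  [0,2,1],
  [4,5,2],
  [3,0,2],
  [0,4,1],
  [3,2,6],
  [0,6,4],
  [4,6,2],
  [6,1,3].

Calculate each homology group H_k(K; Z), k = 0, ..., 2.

H_0 = Z,  H_1 = Z^2,  H_2 = Z.

Order the vertices as 0 < 1 < 2 < 3 < 4 < 5 < 6. Listing each simplex with vertices in this order, K has dimension 2 with simplices:

  0-simplices (7): [0], [1], [2], [3], [4], [5], [6]
  1-simplices (21): [0,1], [0,2], [0,3], [0,4], [0,5], [0,6], [1,2], [1,3], [1,4], [1,5], [1,6], [2,3], [2,4], [2,5], [2,6], [3,4], [3,5], [3,6], [4,5], [4,6], [5,6]
  2-simplices (14): [0,1,2], [0,1,4], [0,2,3], [0,3,5], [0,4,6], [0,5,6], [1,2,5], [1,3,4], [1,3,6], [1,5,6], [2,3,6], [2,4,5], [2,4,6], [3,4,5]

Hence C_0 ≅ Z^7, C_1 ≅ Z^21, C_2 ≅ Z^14.

∂_1: C_1 → C_0 is given by ∂[p,q] = [q] − [p]. For instance
  ∂[0,4] = [4] − [0].
The resulting 7×21 matrix has rank 6, and its Smith normal form has invariant factors (1,1,1,1,1,1).

Boundary ∂_2: C_2 → C_1 sends each 2-simplex [p,q,r] to [q,r] − [p,r] + [p,q]. For instance
  ∂[1,2,5] = [2,5] − [1,5] + [1,2],
  ∂[0,3,5] = [3,5] − [0,5] + [0,3].
The 21×14 boundary matrix has rank 13 and Smith normal form diag(1,1,1,1,1,1,1,1,1,1,1,1,1).

Computing H_k = (kernel of ∂_k) / (image of ∂_{k+1}):

  H_0: rank C_0 − rank ∂_1 = 7 − 6 = 1, and the invariant factors of ∂_1 are all 1, so H_0 ≅ Z.
  H_1: rank ker ∂_1 − rank ∂_2 = (21 − 6) − 13 = 2, and the invariant factors of ∂_2 are all 1, so H_1 ≅ Z^2.
  H_2: rank ker ∂_2 − rank ∂_3 = (14 − 13) − 0 = 1, and there is no ∂_3, so H_2 ≅ Z.

As a check, the Euler characteristic is 7 − 21 + 14 = 0, which agrees with 1 − 2 + 1 = 0.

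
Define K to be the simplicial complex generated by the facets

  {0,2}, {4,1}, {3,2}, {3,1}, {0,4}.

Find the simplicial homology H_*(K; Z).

H_0 ≅ Z,  H_1 ≅ Z.

K has 5 vertices, 5 edges.
rank ∂_0 = 0, rank ∂_1 = 4 ⇒ b_0 = 5 − 0 − 4 = 1; all invariant factors of ∂_1 are 1 so no torsion. So H_0 = Z.
rank ∂_1 = 4, rank ∂_2 = 0 ⇒ b_1 = 5 − 4 − 0 = 1. So H_1 = Z.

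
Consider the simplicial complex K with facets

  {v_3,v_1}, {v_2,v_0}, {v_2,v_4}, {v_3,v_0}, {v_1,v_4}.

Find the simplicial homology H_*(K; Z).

H_0 = Z,  H_1 = Z.

We work with the vertex ordering v_0 < v_1 < v_2 < v_3 < v_4. The simplices of K, each written with vertices in increasing order, are:

  0-simplices (5): [v_0], [v_1], [v_2], [v_3], [v_4]
  1-simplices (5): [v_0,v_2], [v_0,v_3], [v_1,v_3], [v_1,v_4], [v_2,v_4]

giving chain groups C_0 ≅ Z^5, C_1 ≅ Z^5.

Boundary ∂_1: C_1 → C_0 sends each edge [p,q] (with p < q) to q − p. For instance
  ∂[v_0,v_3] = [v_3] − [v_0].
This gives a 5×5 integer matrix of rank 4; reducing to Smith normal form yields diagonal entries (1,1,1,1).

Reading off H_k = ker ∂_k / im ∂_{k+1}:

  H_0: rank C_0 − rank ∂_1 = 5 − 4 = 1, and the invariant factors of ∂_1 are all 1, so H_0 = Z.
  H_1: rank ker ∂_1 − rank ∂_2 = (5 − 4) − 0 = 1, and there is no ∂_2, so H_1 = Z.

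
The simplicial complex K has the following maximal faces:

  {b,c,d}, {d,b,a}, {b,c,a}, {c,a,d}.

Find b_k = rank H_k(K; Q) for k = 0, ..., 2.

We work with the vertex ordering a < b < c < d. The simplices of K, each written with vertices in increasing order, are:

  0-simplices (4): a, b, c, d
  1-simplices (6): ab, ac, ad, bc, bd, cd
  2-simplices (4): abc, abd, acd, bcd

so the chain groups are C_0 ≅ Z^4, C_1 ≅ Z^6, C_2 ≅ Z^4.

The boundary map ∂_1: C_1 → C_0 sends each edge [p,q] (with p < q) to q − p. For instance
  ∂bd = d − b.
The resulting 4×6 matrix has rank 3, and its Smith normal form has invariant factors (1,1,1).

The boundary map ∂_2: C_2 → C_1 acts by ∂[p,q,r] = [q,r] − [p,r] + [p,q]. For instance
  ∂abd = bd − ad + ab,
  ∂abc = bc − ac + ab.
This gives a 6×4 integer matrix of rank 3; reducing to Smith normal form yields diagonal entries (1,1,1).

Computing H_k = (kernel of ∂_k) / (image of ∂_{k+1}):

  H_0: rank C_0 − rank ∂_1 = 4 − 3 = 1, and the invariant factors of ∂_1 are all 1, so H_0 = Z.
  H_1: rank ker ∂_1 − rank ∂_2 = (6 − 3) − 3 = 0, and the invariant factors of ∂_2 are all 1, so H_1 = 0.
  H_2: rank ker ∂_2 − rank ∂_3 = (4 − 3) − 0 = 1, and there is no ∂_3, so H_2 = Z.

Hence the Betti numbers are b_0 = 1, b_1 = 0, b_2 = 1.

b_0 = 1, b_1 = 0, b_2 = 1.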